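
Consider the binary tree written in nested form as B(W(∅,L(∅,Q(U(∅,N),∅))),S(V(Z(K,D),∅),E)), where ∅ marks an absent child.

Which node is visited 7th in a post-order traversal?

D

Post-order visits the left subtree, then the right subtree, then the node.
At B: go left to W.
  At W: no left child.
  At W: go right to L.
    At L: no left child.
    At L: go right to Q.
      At Q: go left to U.
        At U: no left child.
        At U: go right to N.
          N is a leaf — visit N.
        Visit U.
      At Q: no right child.
      Visit Q.
    Visit L.
  Visit W.
At B: go right to S.
  At S: go left to V.
    At V: go left to Z.
      At Z: go left to K.
        K is a leaf — visit K.
      At Z: go right to D.
        D is a leaf — visit D.
      Visit Z.
    At V: no right child.
    Visit V.
  At S: go right to E.
    E is a leaf — visit E.
  Visit S.
Visit B.
Full post-order sequence: N, U, Q, L, W, K, D, Z, V, E, S, B.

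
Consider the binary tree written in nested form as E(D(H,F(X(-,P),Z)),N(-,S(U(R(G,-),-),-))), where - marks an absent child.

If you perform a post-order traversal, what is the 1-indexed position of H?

1

Post-order visits the left subtree, then the right subtree, then the node.
At E: go left to D.
  At D: go left to H.
    H is a leaf — visit H.
  At D: go right to F.
    At F: go left to X.
      At X: no left child.
      At X: go right to P.
        P is a leaf — visit P.
      Visit X.
    At F: go right to Z.
      Z is a leaf — visit Z.
    Visit F.
  Visit D.
At E: go right to N.
  At N: no left child.
  At N: go right to S.
    At S: go left to U.
      At U: go left to R.
        At R: go left to G.
          G is a leaf — visit G.
        At R: no right child.
        Visit R.
      At U: no right child.
      Visit U.
    At S: no right child.
    Visit S.
  Visit N.
Visit E.
Full post-order sequence: H, P, X, Z, F, D, G, R, U, S, N, E.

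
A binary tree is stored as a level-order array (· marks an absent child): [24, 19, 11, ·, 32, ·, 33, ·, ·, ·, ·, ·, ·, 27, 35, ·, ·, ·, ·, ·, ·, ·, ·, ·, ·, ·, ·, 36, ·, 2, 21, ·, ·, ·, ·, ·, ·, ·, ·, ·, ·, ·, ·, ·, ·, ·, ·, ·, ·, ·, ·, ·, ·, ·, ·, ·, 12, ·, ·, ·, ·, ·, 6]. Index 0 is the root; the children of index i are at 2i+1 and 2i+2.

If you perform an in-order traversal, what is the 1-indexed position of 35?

10

In-order visits the left subtree, then the node, then the right subtree.
At 24: go left to 19.
  At 19: no left child.
  Visit 19.
  At 19: go right to 32.
    32 is a leaf — visit 32.
Visit 24.
At 24: go right to 11.
  At 11: no left child.
  Visit 11.
  At 11: go right to 33.
    At 33: go left to 27.
      At 27: go left to 36.
        At 36: no left child.
        Visit 36.
        At 36: go right to 12.
          12 is a leaf — visit 12.
      Visit 27.
      At 27: no right child.
    Visit 33.
    At 33: go right to 35.
      At 35: go left to 2.
        2 is a leaf — visit 2.
      Visit 35.
      At 35: go right to 21.
        At 21: no left child.
        Visit 21.
        At 21: go right to 6.
          6 is a leaf — visit 6.
Full in-order sequence: 19, 32, 24, 11, 36, 12, 27, 33, 2, 35, 21, 6.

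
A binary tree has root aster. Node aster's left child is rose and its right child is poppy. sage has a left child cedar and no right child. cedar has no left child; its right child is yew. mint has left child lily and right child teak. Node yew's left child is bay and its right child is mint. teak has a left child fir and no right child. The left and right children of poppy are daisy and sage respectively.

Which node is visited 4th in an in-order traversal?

In-order visits the left subtree, then the node, then the right subtree.
At aster: go left to rose.
  rose is a leaf — visit rose.
Visit aster.
At aster: go right to poppy.
  At poppy: go left to daisy.
    daisy is a leaf — visit daisy.
  Visit poppy.
  At poppy: go right to sage.
    At sage: go left to cedar.
      At cedar: no left child.
      Visit cedar.
      At cedar: go right to yew.
        At yew: go left to bay.
          bay is a leaf — visit bay.
        Visit yew.
        At yew: go right to mint.
          At mint: go left to lily.
            lily is a leaf — visit lily.
          Visit mint.
          At mint: go right to teak.
            At teak: go left to fir.
              fir is a leaf — visit fir.
            Visit teak.
            At teak: no right child.
    Visit sage.
    At sage: no right child.
Full in-order sequence: rose, aster, daisy, poppy, cedar, bay, yew, lily, mint, fir, teak, sage.

poppy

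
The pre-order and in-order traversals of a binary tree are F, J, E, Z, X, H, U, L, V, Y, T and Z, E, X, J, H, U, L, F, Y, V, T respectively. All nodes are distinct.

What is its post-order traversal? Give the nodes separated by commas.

Z, X, E, L, U, H, J, Y, T, V, F

The first element of pre-order is the root; it splits in-order into left and right subtrees.
Root F: left subtree has 7 nodes {Z, E, X, J, H, U, L}, right has 3 {Y, V, T}.
  Root J: left subtree has 3 nodes {Z, E, X}, right has 3 {H, U, L}.
    Root E: left subtree has 1 node {Z}, right has 1 {X}.
    Root H: left subtree has 0 nodes { }, right has 2 {U, L}.
      Root U: left subtree has 0 nodes { }, right has 1 {L}.
  Root V: left subtree has 1 node {Y}, right has 1 {T}.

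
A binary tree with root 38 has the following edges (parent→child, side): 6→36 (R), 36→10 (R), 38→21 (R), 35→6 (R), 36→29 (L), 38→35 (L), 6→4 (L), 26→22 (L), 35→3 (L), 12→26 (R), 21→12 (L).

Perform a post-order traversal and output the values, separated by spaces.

3 4 29 10 36 6 35 22 26 12 21 38

Post-order visits the left subtree, then the right subtree, then the node.
At 38: go left to 35.
  At 35: go left to 3.
    3 is a leaf — visit 3.
  At 35: go right to 6.
    At 6: go left to 4.
      4 is a leaf — visit 4.
    At 6: go right to 36.
      At 36: go left to 29.
        29 is a leaf — visit 29.
      At 36: go right to 10.
        10 is a leaf — visit 10.
      Visit 36.
    Visit 6.
  Visit 35.
At 38: go right to 21.
  At 21: go left to 12.
    At 12: no left child.
    At 12: go right to 26.
      At 26: go left to 22.
        22 is a leaf — visit 22.
      At 26: no right child.
      Visit 26.
    Visit 12.
  At 21: no right child.
  Visit 21.
Visit 38.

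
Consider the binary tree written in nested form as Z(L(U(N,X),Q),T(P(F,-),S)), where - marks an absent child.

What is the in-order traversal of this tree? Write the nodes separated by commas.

In-order visits the left subtree, then the node, then the right subtree.
At Z: go left to L.
  At L: go left to U.
    At U: go left to N.
      N is a leaf — visit N.
    Visit U.
    At U: go right to X.
      X is a leaf — visit X.
  Visit L.
  At L: go right to Q.
    Q is a leaf — visit Q.
Visit Z.
At Z: go right to T.
  At T: go left to P.
    At P: go left to F.
      F is a leaf — visit F.
    Visit P.
    At P: no right child.
  Visit T.
  At T: go right to S.
    S is a leaf — visit S.

N, U, X, L, Q, Z, F, P, T, S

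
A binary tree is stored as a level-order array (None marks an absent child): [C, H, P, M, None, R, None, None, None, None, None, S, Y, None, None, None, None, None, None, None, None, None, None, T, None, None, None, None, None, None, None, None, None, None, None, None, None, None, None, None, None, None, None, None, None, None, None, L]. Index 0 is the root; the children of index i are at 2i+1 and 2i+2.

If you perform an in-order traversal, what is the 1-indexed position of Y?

8

In-order visits the left subtree, then the node, then the right subtree.
At C: go left to H.
  At H: go left to M.
    M is a leaf — visit M.
  Visit H.
  At H: no right child.
Visit C.
At C: go right to P.
  At P: go left to R.
    At R: go left to S.
      At S: go left to T.
        At T: go left to L.
          L is a leaf — visit L.
        Visit T.
        At T: no right child.
      Visit S.
      At S: no right child.
    Visit R.
    At R: go right to Y.
      Y is a leaf — visit Y.
  Visit P.
  At P: no right child.
Full in-order sequence: M, H, C, L, T, S, R, Y, P.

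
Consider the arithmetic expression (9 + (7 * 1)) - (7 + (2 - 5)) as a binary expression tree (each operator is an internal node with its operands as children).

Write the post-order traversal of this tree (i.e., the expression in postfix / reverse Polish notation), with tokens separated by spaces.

Post-order on an expression tree gives postfix notation: for each operator, emit left operand, right operand, then the operator.

9 7 1 * + 7 2 5 - + -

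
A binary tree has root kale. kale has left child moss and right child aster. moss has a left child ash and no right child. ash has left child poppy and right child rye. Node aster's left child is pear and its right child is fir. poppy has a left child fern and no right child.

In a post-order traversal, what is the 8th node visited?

Post-order visits the left subtree, then the right subtree, then the node.
At kale: go left to moss.
  At moss: go left to ash.
    At ash: go left to poppy.
      At poppy: go left to fern.
        fern is a leaf — visit fern.
      At poppy: no right child.
      Visit poppy.
    At ash: go right to rye.
      rye is a leaf — visit rye.
    Visit ash.
  At moss: no right child.
  Visit moss.
At kale: go right to aster.
  At aster: go left to pear.
    pear is a leaf — visit pear.
  At aster: go right to fir.
    fir is a leaf — visit fir.
  Visit aster.
Visit kale.
Full post-order sequence: fern, poppy, rye, ash, moss, pear, fir, aster, kale.

aster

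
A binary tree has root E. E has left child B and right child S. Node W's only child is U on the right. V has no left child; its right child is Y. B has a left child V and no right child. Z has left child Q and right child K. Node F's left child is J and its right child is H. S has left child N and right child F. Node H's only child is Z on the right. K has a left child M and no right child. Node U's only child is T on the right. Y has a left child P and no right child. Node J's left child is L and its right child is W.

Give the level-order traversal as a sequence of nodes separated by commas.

E, B, S, V, N, F, Y, J, H, P, L, W, Z, U, Q, K, T, M

Level-order visits nodes level by level from the root, left to right within each level.
Level 0: E
Level 1: B, S
Level 2: V, N, F
Level 3: Y, J, H
Level 4: P, L, W, Z
Level 5: U, Q, K
Level 6: T, M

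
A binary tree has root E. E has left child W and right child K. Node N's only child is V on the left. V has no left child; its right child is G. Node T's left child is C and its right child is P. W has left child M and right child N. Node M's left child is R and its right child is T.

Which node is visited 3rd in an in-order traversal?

In-order visits the left subtree, then the node, then the right subtree.
At E: go left to W.
  At W: go left to M.
    At M: go left to R.
      R is a leaf — visit R.
    Visit M.
    At M: go right to T.
      At T: go left to C.
        C is a leaf — visit C.
      Visit T.
      At T: go right to P.
        P is a leaf — visit P.
  Visit W.
  At W: go right to N.
    At N: go left to V.
      At V: no left child.
      Visit V.
      At V: go right to G.
        G is a leaf — visit G.
    Visit N.
    At N: no right child.
Visit E.
At E: go right to K.
  K is a leaf — visit K.
Full in-order sequence: R, M, C, T, P, W, V, G, N, E, K.

C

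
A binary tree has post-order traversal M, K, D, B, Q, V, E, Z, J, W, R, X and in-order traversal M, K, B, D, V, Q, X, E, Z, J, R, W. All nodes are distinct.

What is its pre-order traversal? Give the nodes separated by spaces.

The last element of post-order is the root; it splits in-order into left and right subtrees.
Root X: left subtree has 6 nodes {M, K, B, D, V, Q}, right has 5 {E, Z, J, R, W}.
  Root V: left subtree has 4 nodes {M, K, B, D}, right has 1 {Q}.
    Root B: left subtree has 2 nodes {M, K}, right has 1 {D}.
      Root K: left subtree has 1 node {M}, right has 0 { }.
  Root R: left subtree has 3 nodes {E, Z, J}, right has 1 {W}.
    Root J: left subtree has 2 nodes {E, Z}, right has 0 { }.
      Root Z: left subtree has 1 node {E}, right has 0 { }.

X V B K M D Q R J Z E W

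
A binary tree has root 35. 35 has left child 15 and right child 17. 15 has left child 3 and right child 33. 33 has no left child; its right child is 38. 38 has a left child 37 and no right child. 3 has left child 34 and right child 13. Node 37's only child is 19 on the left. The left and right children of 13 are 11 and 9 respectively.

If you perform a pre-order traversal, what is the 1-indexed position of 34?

4

Pre-order visits the node, then its left subtree, then its right subtree.
Visit 35.
At 35: go left to 15.
  Visit 15.
  At 15: go left to 3.
    Visit 3.
    At 3: go left to 34.
      34 is a leaf — visit 34.
    At 3: go right to 13.
      Visit 13.
      At 13: go left to 11.
        11 is a leaf — visit 11.
      At 13: go right to 9.
        9 is a leaf — visit 9.
  At 15: go right to 33.
    Visit 33.
    At 33: no left child.
    At 33: go right to 38.
      Visit 38.
      At 38: go left to 37.
        Visit 37.
        At 37: go left to 19.
          19 is a leaf — visit 19.
        At 37: no right child.
      At 38: no right child.
At 35: go right to 17.
  17 is a leaf — visit 17.
Full pre-order sequence: 35, 15, 3, 34, 13, 11, 9, 33, 38, 37, 19, 17.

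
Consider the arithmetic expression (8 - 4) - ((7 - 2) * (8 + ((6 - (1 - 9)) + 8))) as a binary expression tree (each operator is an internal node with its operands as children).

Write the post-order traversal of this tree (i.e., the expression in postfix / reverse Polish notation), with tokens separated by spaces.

8 4 - 7 2 - 8 6 1 9 - - 8 + + * -

Post-order on an expression tree gives postfix notation: for each operator, emit left operand, right operand, then the operator.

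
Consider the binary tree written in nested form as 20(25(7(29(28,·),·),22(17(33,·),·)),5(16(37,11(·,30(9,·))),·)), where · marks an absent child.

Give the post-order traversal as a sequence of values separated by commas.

Post-order visits the left subtree, then the right subtree, then the node.
At 20: go left to 25.
  At 25: go left to 7.
    At 7: go left to 29.
      At 29: go left to 28.
        28 is a leaf — visit 28.
      At 29: no right child.
      Visit 29.
    At 7: no right child.
    Visit 7.
  At 25: go right to 22.
    At 22: go left to 17.
      At 17: go left to 33.
        33 is a leaf — visit 33.
      At 17: no right child.
      Visit 17.
    At 22: no right child.
    Visit 22.
  Visit 25.
At 20: go right to 5.
  At 5: go left to 16.
    At 16: go left to 37.
      37 is a leaf — visit 37.
    At 16: go right to 11.
      At 11: no left child.
      At 11: go right to 30.
        At 30: go left to 9.
          9 is a leaf — visit 9.
        At 30: no right child.
        Visit 30.
      Visit 11.
    Visit 16.
  At 5: no right child.
  Visit 5.
Visit 20.

28, 29, 7, 33, 17, 22, 25, 37, 9, 30, 11, 16, 5, 20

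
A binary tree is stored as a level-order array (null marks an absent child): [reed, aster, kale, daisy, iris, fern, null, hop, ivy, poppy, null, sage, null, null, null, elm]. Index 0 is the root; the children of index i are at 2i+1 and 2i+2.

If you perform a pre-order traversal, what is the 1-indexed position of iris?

7

Pre-order visits the node, then its left subtree, then its right subtree.
Visit reed.
At reed: go left to aster.
  Visit aster.
  At aster: go left to daisy.
    Visit daisy.
    At daisy: go left to hop.
      Visit hop.
      At hop: go left to elm.
        elm is a leaf — visit elm.
      At hop: no right child.
    At daisy: go right to ivy.
      ivy is a leaf — visit ivy.
  At aster: go right to iris.
    Visit iris.
    At iris: go left to poppy.
      poppy is a leaf — visit poppy.
    At iris: no right child.
At reed: go right to kale.
  Visit kale.
  At kale: go left to fern.
    Visit fern.
    At fern: go left to sage.
      sage is a leaf — visit sage.
    At fern: no right child.
  At kale: no right child.
Full pre-order sequence: reed, aster, daisy, hop, elm, ivy, iris, poppy, kale, fern, sage.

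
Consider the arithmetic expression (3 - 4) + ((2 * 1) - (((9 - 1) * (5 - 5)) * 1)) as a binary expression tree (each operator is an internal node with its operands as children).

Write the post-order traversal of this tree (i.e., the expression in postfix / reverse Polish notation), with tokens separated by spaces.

3 4 - 2 1 * 9 1 - 5 5 - * 1 * - +

Post-order on an expression tree gives postfix notation: for each operator, emit left operand, right operand, then the operator.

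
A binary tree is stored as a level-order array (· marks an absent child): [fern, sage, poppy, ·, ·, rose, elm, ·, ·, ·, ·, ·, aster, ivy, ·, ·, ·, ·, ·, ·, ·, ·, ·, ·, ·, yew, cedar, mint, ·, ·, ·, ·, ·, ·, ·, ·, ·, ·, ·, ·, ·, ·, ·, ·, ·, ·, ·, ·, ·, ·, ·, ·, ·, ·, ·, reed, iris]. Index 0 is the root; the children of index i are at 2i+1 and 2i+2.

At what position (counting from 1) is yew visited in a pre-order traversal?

6

Pre-order visits the node, then its left subtree, then its right subtree.
Visit fern.
At fern: go left to sage.
  sage is a leaf — visit sage.
At fern: go right to poppy.
  Visit poppy.
  At poppy: go left to rose.
    Visit rose.
    At rose: no left child.
    At rose: go right to aster.
      Visit aster.
      At aster: go left to yew.
        yew is a leaf — visit yew.
      At aster: go right to cedar.
        cedar is a leaf — visit cedar.
  At poppy: go right to elm.
    Visit elm.
    At elm: go left to ivy.
      Visit ivy.
      At ivy: go left to mint.
        Visit mint.
        At mint: go left to reed.
          reed is a leaf — visit reed.
        At mint: go right to iris.
          iris is a leaf — visit iris.
      At ivy: no right child.
    At elm: no right child.
Full pre-order sequence: fern, sage, poppy, rose, aster, yew, cedar, elm, ivy, mint, reed, iris.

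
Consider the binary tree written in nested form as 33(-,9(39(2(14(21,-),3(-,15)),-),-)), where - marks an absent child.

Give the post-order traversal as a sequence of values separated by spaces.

21 14 15 3 2 39 9 33

Post-order visits the left subtree, then the right subtree, then the node.
At 33: no left child.
At 33: go right to 9.
  At 9: go left to 39.
    At 39: go left to 2.
      At 2: go left to 14.
        At 14: go left to 21.
          21 is a leaf — visit 21.
        At 14: no right child.
        Visit 14.
      At 2: go right to 3.
        At 3: no left child.
        At 3: go right to 15.
          15 is a leaf — visit 15.
        Visit 3.
      Visit 2.
    At 39: no right child.
    Visit 39.
  At 9: no right child.
  Visit 9.
Visit 33.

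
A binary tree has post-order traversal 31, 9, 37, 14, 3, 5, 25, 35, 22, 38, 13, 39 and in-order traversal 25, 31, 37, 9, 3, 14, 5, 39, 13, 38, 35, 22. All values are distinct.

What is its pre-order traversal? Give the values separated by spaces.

The last element of post-order is the root; it splits in-order into left and right subtrees.
Root 39: left subtree has 7 nodes {25, 31, 37, 9, 3, 14, 5}, right has 4 {13, 38, 35, 22}.
  Root 25: left subtree has 0 nodes { }, right has 6 {31, 37, 9, 3, 14, 5}.
    Root 5: left subtree has 5 nodes {31, 37, 9, 3, 14}, right has 0 { }.
      Root 3: left subtree has 3 nodes {31, 37, 9}, right has 1 {14}.
        Root 37: left subtree has 1 node {31}, right has 1 {9}.
  Root 13: left subtree has 0 nodes { }, right has 3 {38, 35, 22}.
    Root 38: left subtree has 0 nodes { }, right has 2 {35, 22}.
      Root 22: left subtree has 1 node {35}, right has 0 { }.

39 25 5 3 37 31 9 14 13 38 22 35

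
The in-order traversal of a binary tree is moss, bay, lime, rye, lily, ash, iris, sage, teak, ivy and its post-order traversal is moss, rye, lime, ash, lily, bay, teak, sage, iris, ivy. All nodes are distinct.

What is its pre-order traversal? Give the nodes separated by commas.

The last element of post-order is the root; it splits in-order into left and right subtrees.
Root ivy: left subtree has 9 nodes {moss, bay, lime, rye, lily, ash, iris, sage, teak}, right has 0 { }.
  Root iris: left subtree has 6 nodes {moss, bay, lime, rye, lily, ash}, right has 2 {sage, teak}.
    Root bay: left subtree has 1 node {moss}, right has 4 {lime, rye, lily, ash}.
      Root lily: left subtree has 2 nodes {lime, rye}, right has 1 {ash}.
        Root lime: left subtree has 0 nodes { }, right has 1 {rye}.
    Root sage: left subtree has 0 nodes { }, right has 1 {teak}.

ivy, iris, bay, moss, lily, lime, rye, ash, sage, teak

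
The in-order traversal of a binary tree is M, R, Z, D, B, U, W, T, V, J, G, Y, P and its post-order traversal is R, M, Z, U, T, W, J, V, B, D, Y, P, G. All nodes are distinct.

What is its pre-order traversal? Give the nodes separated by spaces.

The last element of post-order is the root; it splits in-order into left and right subtrees.
Root G: left subtree has 10 nodes {M, R, Z, D, B, U, W, T, V, J}, right has 2 {Y, P}.
  Root D: left subtree has 3 nodes {M, R, Z}, right has 6 {B, U, W, T, V, J}.
    Root Z: left subtree has 2 nodes {M, R}, right has 0 { }.
      Root M: left subtree has 0 nodes { }, right has 1 {R}.
    Root B: left subtree has 0 nodes { }, right has 5 {U, W, T, V, J}.
      Root V: left subtree has 3 nodes {U, W, T}, right has 1 {J}.
        Root W: left subtree has 1 node {U}, right has 1 {T}.
  Root P: left subtree has 1 node {Y}, right has 0 { }.

G D Z M R B V W U T J P Y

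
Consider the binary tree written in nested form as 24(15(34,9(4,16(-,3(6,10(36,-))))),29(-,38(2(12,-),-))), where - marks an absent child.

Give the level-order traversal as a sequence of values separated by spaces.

Level-order visits nodes level by level from the root, left to right within each level.
Level 0: 24
Level 1: 15, 29
Level 2: 34, 9, 38
Level 3: 4, 16, 2
Level 4: 3, 12
Level 5: 6, 10
Level 6: 36

24 15 29 34 9 38 4 16 2 3 12 6 10 36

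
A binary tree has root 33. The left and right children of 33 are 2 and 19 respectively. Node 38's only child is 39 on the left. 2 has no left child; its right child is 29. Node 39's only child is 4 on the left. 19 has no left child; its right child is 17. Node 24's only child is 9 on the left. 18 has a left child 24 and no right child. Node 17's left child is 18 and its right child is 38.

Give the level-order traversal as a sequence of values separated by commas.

Level-order visits nodes level by level from the root, left to right within each level.
Level 0: 33
Level 1: 2, 19
Level 2: 29, 17
Level 3: 18, 38
Level 4: 24, 39
Level 5: 9, 4

33, 2, 19, 29, 17, 18, 38, 24, 39, 9, 4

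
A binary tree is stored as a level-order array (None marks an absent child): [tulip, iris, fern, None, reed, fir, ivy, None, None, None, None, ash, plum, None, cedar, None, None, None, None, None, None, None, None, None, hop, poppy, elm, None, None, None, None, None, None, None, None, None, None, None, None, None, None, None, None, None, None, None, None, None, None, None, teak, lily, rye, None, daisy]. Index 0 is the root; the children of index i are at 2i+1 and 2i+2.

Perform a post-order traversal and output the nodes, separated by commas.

Post-order visits the left subtree, then the right subtree, then the node.
At tulip: go left to iris.
  At iris: no left child.
  At iris: go right to reed.
    reed is a leaf — visit reed.
  Visit iris.
At tulip: go right to fern.
  At fern: go left to fir.
    At fir: go left to ash.
      At ash: no left child.
      At ash: go right to hop.
        At hop: no left child.
        At hop: go right to teak.
          teak is a leaf — visit teak.
        Visit hop.
      Visit ash.
    At fir: go right to plum.
      At plum: go left to poppy.
        At poppy: go left to lily.
          lily is a leaf — visit lily.
        At poppy: go right to rye.
          rye is a leaf — visit rye.
        Visit poppy.
      At plum: go right to elm.
        At elm: no left child.
        At elm: go right to daisy.
          daisy is a leaf — visit daisy.
        Visit elm.
      Visit plum.
    Visit fir.
  At fern: go right to ivy.
    At ivy: no left child.
    At ivy: go right to cedar.
      cedar is a leaf — visit cedar.
    Visit ivy.
  Visit fern.
Visit tulip.

reed, iris, teak, hop, ash, lily, rye, poppy, daisy, elm, plum, fir, cedar, ivy, fern, tulip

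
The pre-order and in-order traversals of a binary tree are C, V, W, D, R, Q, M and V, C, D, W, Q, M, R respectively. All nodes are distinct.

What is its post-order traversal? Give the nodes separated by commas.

The first element of pre-order is the root; it splits in-order into left and right subtrees.
Root C: left subtree has 1 node {V}, right has 5 {D, W, Q, M, R}.
  Root W: left subtree has 1 node {D}, right has 3 {Q, M, R}.
    Root R: left subtree has 2 nodes {Q, M}, right has 0 { }.
      Root Q: left subtree has 0 nodes { }, right has 1 {M}.

V, D, M, Q, R, W, C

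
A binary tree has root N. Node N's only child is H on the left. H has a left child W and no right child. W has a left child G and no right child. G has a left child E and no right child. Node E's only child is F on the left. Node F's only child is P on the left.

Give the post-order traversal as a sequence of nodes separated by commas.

P, F, E, G, W, H, N

Post-order visits the left subtree, then the right subtree, then the node.
At N: go left to H.
  At H: go left to W.
    At W: go left to G.
      At G: go left to E.
        At E: go left to F.
          At F: go left to P.
            P is a leaf — visit P.
          At F: no right child.
          Visit F.
        At E: no right child.
        Visit E.
      At G: no right child.
      Visit G.
    At W: no right child.
    Visit W.
  At H: no right child.
  Visit H.
At N: no right child.
Visit N.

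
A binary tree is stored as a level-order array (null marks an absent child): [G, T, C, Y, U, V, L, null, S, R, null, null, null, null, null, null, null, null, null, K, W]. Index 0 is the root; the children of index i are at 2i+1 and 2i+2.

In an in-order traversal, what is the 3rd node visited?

In-order visits the left subtree, then the node, then the right subtree.
At G: go left to T.
  At T: go left to Y.
    At Y: no left child.
    Visit Y.
    At Y: go right to S.
      S is a leaf — visit S.
  Visit T.
  At T: go right to U.
    At U: go left to R.
      At R: go left to K.
        K is a leaf — visit K.
      Visit R.
      At R: go right to W.
        W is a leaf — visit W.
    Visit U.
    At U: no right child.
Visit G.
At G: go right to C.
  At C: go left to V.
    V is a leaf — visit V.
  Visit C.
  At C: go right to L.
    L is a leaf — visit L.
Full in-order sequence: Y, S, T, K, R, W, U, G, V, C, L.

T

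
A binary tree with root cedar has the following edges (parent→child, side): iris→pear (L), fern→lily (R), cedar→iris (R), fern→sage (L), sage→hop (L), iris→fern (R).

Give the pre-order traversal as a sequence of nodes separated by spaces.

Pre-order visits the node, then its left subtree, then its right subtree.
Visit cedar.
At cedar: no left child.
At cedar: go right to iris.
  Visit iris.
  At iris: go left to pear.
    pear is a leaf — visit pear.
  At iris: go right to fern.
    Visit fern.
    At fern: go left to sage.
      Visit sage.
      At sage: go left to hop.
        hop is a leaf — visit hop.
      At sage: no right child.
    At fern: go right to lily.
      lily is a leaf — visit lily.

cedar iris pear fern sage hop lily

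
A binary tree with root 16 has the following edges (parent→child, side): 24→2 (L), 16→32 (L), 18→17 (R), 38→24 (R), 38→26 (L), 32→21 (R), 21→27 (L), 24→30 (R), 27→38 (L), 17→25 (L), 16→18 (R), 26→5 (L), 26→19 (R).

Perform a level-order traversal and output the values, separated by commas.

16, 32, 18, 21, 17, 27, 25, 38, 26, 24, 5, 19, 2, 30

Level-order visits nodes level by level from the root, left to right within each level.
Level 0: 16
Level 1: 32, 18
Level 2: 21, 17
Level 3: 27, 25
Level 4: 38
Level 5: 26, 24
Level 6: 5, 19, 2, 30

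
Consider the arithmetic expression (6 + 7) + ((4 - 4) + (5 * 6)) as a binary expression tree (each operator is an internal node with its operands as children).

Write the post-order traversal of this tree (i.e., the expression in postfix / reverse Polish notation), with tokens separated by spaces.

Post-order on an expression tree gives postfix notation: for each operator, emit left operand, right operand, then the operator.

6 7 + 4 4 - 5 6 * + +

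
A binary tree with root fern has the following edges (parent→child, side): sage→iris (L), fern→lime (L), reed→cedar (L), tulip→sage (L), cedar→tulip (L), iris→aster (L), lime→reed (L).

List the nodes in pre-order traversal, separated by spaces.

Pre-order visits the node, then its left subtree, then its right subtree.
Visit fern.
At fern: go left to lime.
  Visit lime.
  At lime: go left to reed.
    Visit reed.
    At reed: go left to cedar.
      Visit cedar.
      At cedar: go left to tulip.
        Visit tulip.
        At tulip: go left to sage.
          Visit sage.
          At sage: go left to iris.
            Visit iris.
            At iris: go left to aster.
              aster is a leaf — visit aster.
            At iris: no right child.
          At sage: no right child.
        At tulip: no right child.
      At cedar: no right child.
    At reed: no right child.
  At lime: no right child.
At fern: no right child.

fern lime reed cedar tulip sage iris aster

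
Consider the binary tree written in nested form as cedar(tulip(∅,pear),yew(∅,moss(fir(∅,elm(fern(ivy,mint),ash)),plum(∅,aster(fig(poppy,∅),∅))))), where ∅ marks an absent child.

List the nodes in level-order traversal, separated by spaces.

cedar tulip yew pear moss fir plum elm aster fern ash fig ivy mint poppy

Level-order visits nodes level by level from the root, left to right within each level.
Level 0: cedar
Level 1: tulip, yew
Level 2: pear, moss
Level 3: fir, plum
Level 4: elm, aster
Level 5: fern, ash, fig
Level 6: ivy, mint, poppy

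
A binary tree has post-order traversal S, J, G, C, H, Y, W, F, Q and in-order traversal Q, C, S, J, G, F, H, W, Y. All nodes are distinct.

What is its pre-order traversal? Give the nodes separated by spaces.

Q F C G J S W H Y

The last element of post-order is the root; it splits in-order into left and right subtrees.
Root Q: left subtree has 0 nodes { }, right has 8 {C, S, J, G, F, H, W, Y}.
  Root F: left subtree has 4 nodes {C, S, J, G}, right has 3 {H, W, Y}.
    Root C: left subtree has 0 nodes { }, right has 3 {S, J, G}.
      Root G: left subtree has 2 nodes {S, J}, right has 0 { }.
        Root J: left subtree has 1 node {S}, right has 0 { }.
    Root W: left subtree has 1 node {H}, right has 1 {Y}.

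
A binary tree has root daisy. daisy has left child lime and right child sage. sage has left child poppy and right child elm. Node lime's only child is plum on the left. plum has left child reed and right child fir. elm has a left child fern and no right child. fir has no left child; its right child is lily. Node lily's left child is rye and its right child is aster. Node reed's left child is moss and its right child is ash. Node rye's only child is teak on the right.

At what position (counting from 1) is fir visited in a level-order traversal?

Level-order visits nodes level by level from the root, left to right within each level.
Level 0: daisy
Level 1: lime, sage
Level 2: plum, poppy, elm
Level 3: reed, fir, fern
Level 4: moss, ash, lily
Level 5: rye, aster
Level 6: teak
Full level-order sequence: daisy, lime, sage, plum, poppy, elm, reed, fir, fern, moss, ash, lily, rye, aster, teak.

8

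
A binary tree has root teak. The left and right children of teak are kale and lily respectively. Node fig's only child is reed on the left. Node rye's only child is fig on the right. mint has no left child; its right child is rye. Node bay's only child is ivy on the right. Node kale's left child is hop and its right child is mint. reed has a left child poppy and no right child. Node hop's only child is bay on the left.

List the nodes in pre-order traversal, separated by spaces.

teak kale hop bay ivy mint rye fig reed poppy lily

Pre-order visits the node, then its left subtree, then its right subtree.
Visit teak.
At teak: go left to kale.
  Visit kale.
  At kale: go left to hop.
    Visit hop.
    At hop: go left to bay.
      Visit bay.
      At bay: no left child.
      At bay: go right to ivy.
        ivy is a leaf — visit ivy.
    At hop: no right child.
  At kale: go right to mint.
    Visit mint.
    At mint: no left child.
    At mint: go right to rye.
      Visit rye.
      At rye: no left child.
      At rye: go right to fig.
        Visit fig.
        At fig: go left to reed.
          Visit reed.
          At reed: go left to poppy.
            poppy is a leaf — visit poppy.
          At reed: no right child.
        At fig: no right child.
At teak: go right to lily.
  lily is a leaf — visit lily.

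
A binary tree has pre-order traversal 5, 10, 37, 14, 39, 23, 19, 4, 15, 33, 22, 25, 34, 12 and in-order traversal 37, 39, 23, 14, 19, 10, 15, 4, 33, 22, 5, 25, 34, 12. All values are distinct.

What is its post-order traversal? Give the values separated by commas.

23, 39, 19, 14, 37, 15, 22, 33, 4, 10, 12, 34, 25, 5

The first element of pre-order is the root; it splits in-order into left and right subtrees.
Root 5: left subtree has 10 nodes {37, 39, 23, 14, 19, 10, 15, 4, 33, 22}, right has 3 {25, 34, 12}.
  Root 10: left subtree has 5 nodes {37, 39, 23, 14, 19}, right has 4 {15, 4, 33, 22}.
    Root 37: left subtree has 0 nodes { }, right has 4 {39, 23, 14, 19}.
      Root 14: left subtree has 2 nodes {39, 23}, right has 1 {19}.
        Root 39: left subtree has 0 nodes { }, right has 1 {23}.
    Root 4: left subtree has 1 node {15}, right has 2 {33, 22}.
      Root 33: left subtree has 0 nodes { }, right has 1 {22}.
  Root 25: left subtree has 0 nodes { }, right has 2 {34, 12}.
    Root 34: left subtree has 0 nodes { }, right has 1 {12}.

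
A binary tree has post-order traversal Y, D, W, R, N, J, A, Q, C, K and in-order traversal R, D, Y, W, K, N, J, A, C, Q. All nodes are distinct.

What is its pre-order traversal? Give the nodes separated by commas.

K, R, W, D, Y, C, A, J, N, Q

The last element of post-order is the root; it splits in-order into left and right subtrees.
Root K: left subtree has 4 nodes {R, D, Y, W}, right has 5 {N, J, A, C, Q}.
  Root R: left subtree has 0 nodes { }, right has 3 {D, Y, W}.
    Root W: left subtree has 2 nodes {D, Y}, right has 0 { }.
      Root D: left subtree has 0 nodes { }, right has 1 {Y}.
  Root C: left subtree has 3 nodes {N, J, A}, right has 1 {Q}.
    Root A: left subtree has 2 nodes {N, J}, right has 0 { }.
      Root J: left subtree has 1 node {N}, right has 0 { }.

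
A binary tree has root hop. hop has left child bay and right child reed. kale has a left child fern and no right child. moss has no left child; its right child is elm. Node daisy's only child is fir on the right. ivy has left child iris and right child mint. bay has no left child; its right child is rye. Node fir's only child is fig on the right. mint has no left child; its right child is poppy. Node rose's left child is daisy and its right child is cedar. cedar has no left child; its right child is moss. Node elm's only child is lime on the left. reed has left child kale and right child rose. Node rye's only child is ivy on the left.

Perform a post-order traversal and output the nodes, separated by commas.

iris, poppy, mint, ivy, rye, bay, fern, kale, fig, fir, daisy, lime, elm, moss, cedar, rose, reed, hop

Post-order visits the left subtree, then the right subtree, then the node.
At hop: go left to bay.
  At bay: no left child.
  At bay: go right to rye.
    At rye: go left to ivy.
      At ivy: go left to iris.
        iris is a leaf — visit iris.
      At ivy: go right to mint.
        At mint: no left child.
        At mint: go right to poppy.
          poppy is a leaf — visit poppy.
        Visit mint.
      Visit ivy.
    At rye: no right child.
    Visit rye.
  Visit bay.
At hop: go right to reed.
  At reed: go left to kale.
    At kale: go left to fern.
      fern is a leaf — visit fern.
    At kale: no right child.
    Visit kale.
  At reed: go right to rose.
    At rose: go left to daisy.
      At daisy: no left child.
      At daisy: go right to fir.
        At fir: no left child.
        At fir: go right to fig.
          fig is a leaf — visit fig.
        Visit fir.
      Visit daisy.
    At rose: go right to cedar.
      At cedar: no left child.
      At cedar: go right to moss.
        At moss: no left child.
        At moss: go right to elm.
          At elm: go left to lime.
            lime is a leaf — visit lime.
          At elm: no right child.
          Visit elm.
        Visit moss.
      Visit cedar.
    Visit rose.
  Visit reed.
Visit hop.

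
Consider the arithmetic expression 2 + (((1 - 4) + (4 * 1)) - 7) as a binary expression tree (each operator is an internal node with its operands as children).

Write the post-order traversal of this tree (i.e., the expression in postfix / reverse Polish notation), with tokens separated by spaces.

Post-order on an expression tree gives postfix notation: for each operator, emit left operand, right operand, then the operator.

2 1 4 - 4 1 * + 7 - +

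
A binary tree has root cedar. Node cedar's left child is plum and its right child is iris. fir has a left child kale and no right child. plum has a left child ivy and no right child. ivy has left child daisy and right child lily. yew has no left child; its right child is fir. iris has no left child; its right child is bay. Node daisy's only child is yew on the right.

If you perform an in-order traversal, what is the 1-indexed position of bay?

In-order visits the left subtree, then the node, then the right subtree.
At cedar: go left to plum.
  At plum: go left to ivy.
    At ivy: go left to daisy.
      At daisy: no left child.
      Visit daisy.
      At daisy: go right to yew.
        At yew: no left child.
        Visit yew.
        At yew: go right to fir.
          At fir: go left to kale.
            kale is a leaf — visit kale.
          Visit fir.
          At fir: no right child.
    Visit ivy.
    At ivy: go right to lily.
      lily is a leaf — visit lily.
  Visit plum.
  At plum: no right child.
Visit cedar.
At cedar: go right to iris.
  At iris: no left child.
  Visit iris.
  At iris: go right to bay.
    bay is a leaf — visit bay.
Full in-order sequence: daisy, yew, kale, fir, ivy, lily, plum, cedar, iris, bay.

10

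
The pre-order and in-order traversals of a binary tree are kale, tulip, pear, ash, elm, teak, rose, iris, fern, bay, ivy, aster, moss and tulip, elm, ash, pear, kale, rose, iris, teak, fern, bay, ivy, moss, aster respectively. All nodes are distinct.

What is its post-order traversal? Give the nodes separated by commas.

elm, ash, pear, tulip, iris, rose, moss, aster, ivy, bay, fern, teak, kale

The first element of pre-order is the root; it splits in-order into left and right subtrees.
Root kale: left subtree has 4 nodes {tulip, elm, ash, pear}, right has 8 {rose, iris, teak, fern, bay, ivy, moss, aster}.
  Root tulip: left subtree has 0 nodes { }, right has 3 {elm, ash, pear}.
    Root pear: left subtree has 2 nodes {elm, ash}, right has 0 { }.
      Root ash: left subtree has 1 node {elm}, right has 0 { }.
  Root teak: left subtree has 2 nodes {rose, iris}, right has 5 {fern, bay, ivy, moss, aster}.
    Root rose: left subtree has 0 nodes { }, right has 1 {iris}.
    Root fern: left subtree has 0 nodes { }, right has 4 {bay, ivy, moss, aster}.
      Root bay: left subtree has 0 nodes { }, right has 3 {ivy, moss, aster}.
        Root ivy: left subtree has 0 nodes { }, right has 2 {moss, aster}.
          Root aster: left subtree has 1 node {moss}, right has 0 { }.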